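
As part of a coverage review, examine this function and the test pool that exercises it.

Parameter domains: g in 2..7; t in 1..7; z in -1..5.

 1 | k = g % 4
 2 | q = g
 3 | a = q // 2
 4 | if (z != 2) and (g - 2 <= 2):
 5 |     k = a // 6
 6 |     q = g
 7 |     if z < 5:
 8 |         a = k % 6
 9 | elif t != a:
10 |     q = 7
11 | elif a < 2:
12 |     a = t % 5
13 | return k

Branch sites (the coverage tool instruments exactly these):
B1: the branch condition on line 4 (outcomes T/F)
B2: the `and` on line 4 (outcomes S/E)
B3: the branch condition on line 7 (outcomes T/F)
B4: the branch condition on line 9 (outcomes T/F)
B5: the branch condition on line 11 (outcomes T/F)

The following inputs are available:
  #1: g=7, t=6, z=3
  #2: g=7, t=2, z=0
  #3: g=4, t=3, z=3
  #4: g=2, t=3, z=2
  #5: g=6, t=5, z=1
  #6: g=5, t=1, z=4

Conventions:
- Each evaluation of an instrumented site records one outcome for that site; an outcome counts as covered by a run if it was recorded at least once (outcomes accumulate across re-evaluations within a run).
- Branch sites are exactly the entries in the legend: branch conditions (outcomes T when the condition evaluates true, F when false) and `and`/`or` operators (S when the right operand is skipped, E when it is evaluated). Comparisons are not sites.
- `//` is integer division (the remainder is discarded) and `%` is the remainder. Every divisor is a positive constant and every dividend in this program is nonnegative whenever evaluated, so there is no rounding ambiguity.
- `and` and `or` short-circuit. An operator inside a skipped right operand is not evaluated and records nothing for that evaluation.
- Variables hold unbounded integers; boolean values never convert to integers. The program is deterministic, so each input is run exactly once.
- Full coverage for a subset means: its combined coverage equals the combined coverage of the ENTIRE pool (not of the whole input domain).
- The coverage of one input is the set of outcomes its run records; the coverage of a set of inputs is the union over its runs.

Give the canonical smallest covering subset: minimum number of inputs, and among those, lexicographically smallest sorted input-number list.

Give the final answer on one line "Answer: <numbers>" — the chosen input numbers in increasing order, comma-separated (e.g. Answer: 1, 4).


run #1 (g=7, t=6, z=3) runs B2->E, B1->F, B4->T; records B1=F, B2=E, B4=T
run #2 (g=7, t=2, z=0) runs B2->E, B1->F, B4->T; records B1=F, B2=E, B4=T
run #3 (g=4, t=3, z=3) runs B2->E, B1->T, B3->T; records B1=T, B2=E, B3=T
run #4 (g=2, t=3, z=2) runs B2->S, B1->F, B4->T; records B1=F, B2=S, B4=T
run #5 (g=6, t=5, z=1) runs B2->E, B1->F, B4->T; records B1=F, B2=E, B4=T
run #6 (g=5, t=1, z=4) runs B2->E, B1->F, B4->T; records B1=F, B2=E, B4=T
together the pool reaches 6 outcomes: B1=T, B1=F, B2=S, B2=E, B3=T, B4=T
checked all size-1 subsets: none covers 6 outcomes (max 3/6)
size 2: inputs {3, 4} cover all 6 outcomes, and no lexicographically smaller subset of this size does
Answer: 3, 4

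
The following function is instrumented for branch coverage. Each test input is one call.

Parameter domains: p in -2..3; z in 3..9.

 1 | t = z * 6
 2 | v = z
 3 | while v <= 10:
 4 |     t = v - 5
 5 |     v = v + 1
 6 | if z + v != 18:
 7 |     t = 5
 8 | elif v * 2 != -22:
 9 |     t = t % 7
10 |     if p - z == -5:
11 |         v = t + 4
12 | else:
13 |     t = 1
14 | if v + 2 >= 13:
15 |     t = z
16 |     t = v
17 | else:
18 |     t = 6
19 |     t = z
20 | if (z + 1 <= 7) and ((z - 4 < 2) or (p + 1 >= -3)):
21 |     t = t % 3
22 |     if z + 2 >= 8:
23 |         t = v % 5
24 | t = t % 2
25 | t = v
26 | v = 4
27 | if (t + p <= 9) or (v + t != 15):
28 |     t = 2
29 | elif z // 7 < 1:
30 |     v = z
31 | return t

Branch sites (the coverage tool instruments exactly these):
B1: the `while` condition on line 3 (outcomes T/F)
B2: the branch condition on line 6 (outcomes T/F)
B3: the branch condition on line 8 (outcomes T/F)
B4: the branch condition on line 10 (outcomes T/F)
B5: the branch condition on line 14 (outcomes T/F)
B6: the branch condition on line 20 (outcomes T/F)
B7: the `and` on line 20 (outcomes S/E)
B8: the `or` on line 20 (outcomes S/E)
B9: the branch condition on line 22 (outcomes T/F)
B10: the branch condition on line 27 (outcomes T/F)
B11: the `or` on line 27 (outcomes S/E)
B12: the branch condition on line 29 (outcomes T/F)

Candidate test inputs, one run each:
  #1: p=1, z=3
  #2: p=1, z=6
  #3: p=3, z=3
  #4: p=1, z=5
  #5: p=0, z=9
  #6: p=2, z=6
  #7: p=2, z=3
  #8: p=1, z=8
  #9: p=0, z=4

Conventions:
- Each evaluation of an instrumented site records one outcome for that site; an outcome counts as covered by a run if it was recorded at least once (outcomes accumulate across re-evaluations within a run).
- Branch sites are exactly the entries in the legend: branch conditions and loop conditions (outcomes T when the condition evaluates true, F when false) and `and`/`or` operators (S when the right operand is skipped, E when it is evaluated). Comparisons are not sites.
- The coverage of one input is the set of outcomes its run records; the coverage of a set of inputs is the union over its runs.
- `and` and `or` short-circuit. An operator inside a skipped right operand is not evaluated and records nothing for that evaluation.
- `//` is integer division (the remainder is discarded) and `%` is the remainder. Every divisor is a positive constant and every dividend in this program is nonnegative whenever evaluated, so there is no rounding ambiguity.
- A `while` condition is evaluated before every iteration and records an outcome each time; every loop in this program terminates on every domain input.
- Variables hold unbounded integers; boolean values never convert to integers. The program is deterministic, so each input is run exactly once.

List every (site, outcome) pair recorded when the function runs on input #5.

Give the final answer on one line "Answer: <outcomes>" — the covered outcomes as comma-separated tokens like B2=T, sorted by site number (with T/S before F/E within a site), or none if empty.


Tracing the run of input #5 (p=0, z=9):
  B1->T, B1->T, B1->F, B2->T, B5->T, B7->S, B6->F, B11->E, B10->F, B12->F
deduplicating events, the covered set is: B1=T, B1=F, B2=T, B5=T, B6=F, B7=S, B10=F, B11=E, B12=F
Answer: B1=T, B1=F, B2=T, B5=T, B6=F, B7=S, B10=F, B11=E, B12=F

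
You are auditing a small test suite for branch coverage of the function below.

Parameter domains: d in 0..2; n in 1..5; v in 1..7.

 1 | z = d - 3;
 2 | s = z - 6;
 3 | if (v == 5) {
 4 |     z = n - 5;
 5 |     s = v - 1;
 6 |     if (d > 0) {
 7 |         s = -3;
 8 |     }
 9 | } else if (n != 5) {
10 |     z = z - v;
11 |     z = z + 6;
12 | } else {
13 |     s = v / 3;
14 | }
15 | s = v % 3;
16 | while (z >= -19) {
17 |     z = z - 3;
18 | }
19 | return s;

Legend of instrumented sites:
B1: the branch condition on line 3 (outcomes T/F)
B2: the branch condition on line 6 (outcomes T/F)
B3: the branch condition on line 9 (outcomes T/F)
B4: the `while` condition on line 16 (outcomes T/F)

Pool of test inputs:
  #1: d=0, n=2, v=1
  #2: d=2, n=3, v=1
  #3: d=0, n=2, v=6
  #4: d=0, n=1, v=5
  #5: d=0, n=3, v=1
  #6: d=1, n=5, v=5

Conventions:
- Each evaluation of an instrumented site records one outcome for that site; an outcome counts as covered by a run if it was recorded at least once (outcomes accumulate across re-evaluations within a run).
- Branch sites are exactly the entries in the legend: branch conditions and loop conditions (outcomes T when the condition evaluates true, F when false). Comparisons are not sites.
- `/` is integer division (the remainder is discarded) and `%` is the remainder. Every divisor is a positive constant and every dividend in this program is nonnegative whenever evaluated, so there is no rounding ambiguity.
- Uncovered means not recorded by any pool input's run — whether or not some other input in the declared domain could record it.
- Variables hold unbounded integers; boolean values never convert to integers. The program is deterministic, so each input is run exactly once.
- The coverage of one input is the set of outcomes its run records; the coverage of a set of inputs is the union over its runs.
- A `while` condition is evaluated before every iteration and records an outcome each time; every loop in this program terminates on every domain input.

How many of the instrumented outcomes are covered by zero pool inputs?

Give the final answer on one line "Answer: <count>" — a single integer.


#1 (d=0, n=2, v=1) -> B1->F, B3->T, B4->T, B4->T, B4->T, B4->T, B4->T, B4->T, B4->T, B4->T, B4->F; covered: B1=F, B3=T, B4=T, B4=F
#2 (d=2, n=3, v=1) -> B1->F, B3->T, B4->T, B4->T, B4->T, B4->T, B4->T, B4->T, B4->T, B4->T, B4->F; covered: B1=F, B3=T, B4=T, B4=F
#3 (d=0, n=2, v=6) -> B1->F, B3->T, B4->T, B4->T, B4->T, B4->T, B4->T, B4->T, B4->F; covered: B1=F, B3=T, B4=T, B4=F
#4 (d=0, n=1, v=5) -> B1->T, B2->F, B4->T, B4->T, B4->T, B4->T, B4->T, B4->T, B4->F; covered: B1=T, B2=F, B4=T, B4=F
#5 (d=0, n=3, v=1) -> B1->F, B3->T, B4->T, B4->T, B4->T, B4->T, B4->T, B4->T, B4->T, B4->T, B4->F; covered: B1=F, B3=T, B4=T, B4=F
#6 (d=1, n=5, v=5) -> B1->T, B2->T, B4->T, B4->T, B4->T, B4->T, B4->T, B4->T, B4->T, B4->F; covered: B1=T, B2=T, B4=T, B4=F
union over the pool: B1=T, B1=F, B2=T, B2=F, B3=T, B4=T, B4=F
uncovered (1 of 8): B3=F
Answer: 1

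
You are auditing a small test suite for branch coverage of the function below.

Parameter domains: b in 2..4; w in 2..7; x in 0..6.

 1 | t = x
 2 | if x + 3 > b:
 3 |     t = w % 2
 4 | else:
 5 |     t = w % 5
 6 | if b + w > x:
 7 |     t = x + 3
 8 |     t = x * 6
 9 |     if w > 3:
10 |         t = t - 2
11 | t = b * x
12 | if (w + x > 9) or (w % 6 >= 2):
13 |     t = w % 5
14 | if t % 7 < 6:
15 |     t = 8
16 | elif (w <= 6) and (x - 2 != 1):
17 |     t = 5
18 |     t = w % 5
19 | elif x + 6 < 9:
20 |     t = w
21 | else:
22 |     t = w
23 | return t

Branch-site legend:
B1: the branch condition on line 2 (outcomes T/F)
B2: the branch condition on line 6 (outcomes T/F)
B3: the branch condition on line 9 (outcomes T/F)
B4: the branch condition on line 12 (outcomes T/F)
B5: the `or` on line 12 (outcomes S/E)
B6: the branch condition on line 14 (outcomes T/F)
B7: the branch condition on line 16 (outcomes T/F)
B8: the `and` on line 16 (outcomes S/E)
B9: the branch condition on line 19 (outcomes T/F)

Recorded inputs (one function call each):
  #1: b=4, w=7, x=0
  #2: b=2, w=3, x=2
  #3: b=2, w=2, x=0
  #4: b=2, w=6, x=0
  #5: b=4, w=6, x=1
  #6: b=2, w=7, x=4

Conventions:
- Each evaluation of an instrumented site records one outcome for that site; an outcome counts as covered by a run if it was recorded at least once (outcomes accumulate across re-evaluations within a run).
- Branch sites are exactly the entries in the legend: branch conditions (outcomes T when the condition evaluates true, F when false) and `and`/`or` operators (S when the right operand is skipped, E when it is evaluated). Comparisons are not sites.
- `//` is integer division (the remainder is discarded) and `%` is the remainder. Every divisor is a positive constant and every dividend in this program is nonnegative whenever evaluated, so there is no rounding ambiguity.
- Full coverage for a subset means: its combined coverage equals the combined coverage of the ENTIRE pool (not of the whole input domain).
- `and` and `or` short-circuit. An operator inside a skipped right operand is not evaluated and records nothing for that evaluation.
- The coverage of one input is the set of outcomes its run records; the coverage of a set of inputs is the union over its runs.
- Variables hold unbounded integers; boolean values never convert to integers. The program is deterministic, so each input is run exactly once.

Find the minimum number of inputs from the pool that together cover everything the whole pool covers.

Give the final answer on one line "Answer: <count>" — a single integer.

input #1 (b=4, w=7, x=0): events B1->F, B2->T, B3->T, B5->E, B4->F, B6->T; covers B1=F, B2=T, B3=T, B4=F, B5=E, B6=T
input #2 (b=2, w=3, x=2): events B1->T, B2->T, B3->F, B5->E, B4->T, B6->T; covers B1=T, B2=T, B3=F, B4=T, B5=E, B6=T
input #3 (b=2, w=2, x=0): events B1->T, B2->T, B3->F, B5->E, B4->T, B6->T; covers B1=T, B2=T, B3=F, B4=T, B5=E, B6=T
input #4 (b=2, w=6, x=0): events B1->T, B2->T, B3->T, B5->E, B4->F, B6->T; covers B1=T, B2=T, B3=T, B4=F, B5=E, B6=T
input #5 (b=4, w=6, x=1): events B1->F, B2->T, B3->T, B5->E, B4->F, B6->T; covers B1=F, B2=T, B3=T, B4=F, B5=E, B6=T
input #6 (b=2, w=7, x=4): events B1->T, B2->T, B3->T, B5->S, B4->T, B6->T; covers B1=T, B2=T, B3=T, B4=T, B5=S, B6=T
pool-wide coverage (10 outcomes): B1=T, B1=F, B2=T, B3=T, B3=F, B4=T, B4=F, B5=S, B5=E, B6=T
every size-1 subset falls short of the 10 outcomes (best: 6/10)
every size-2 subset falls short of the 10 outcomes (best: 9/10)
inputs {1, 2, 6} (size 3) cover everything; no size-3 subset with a lexicographically smaller index list covers all 10

Answer: 3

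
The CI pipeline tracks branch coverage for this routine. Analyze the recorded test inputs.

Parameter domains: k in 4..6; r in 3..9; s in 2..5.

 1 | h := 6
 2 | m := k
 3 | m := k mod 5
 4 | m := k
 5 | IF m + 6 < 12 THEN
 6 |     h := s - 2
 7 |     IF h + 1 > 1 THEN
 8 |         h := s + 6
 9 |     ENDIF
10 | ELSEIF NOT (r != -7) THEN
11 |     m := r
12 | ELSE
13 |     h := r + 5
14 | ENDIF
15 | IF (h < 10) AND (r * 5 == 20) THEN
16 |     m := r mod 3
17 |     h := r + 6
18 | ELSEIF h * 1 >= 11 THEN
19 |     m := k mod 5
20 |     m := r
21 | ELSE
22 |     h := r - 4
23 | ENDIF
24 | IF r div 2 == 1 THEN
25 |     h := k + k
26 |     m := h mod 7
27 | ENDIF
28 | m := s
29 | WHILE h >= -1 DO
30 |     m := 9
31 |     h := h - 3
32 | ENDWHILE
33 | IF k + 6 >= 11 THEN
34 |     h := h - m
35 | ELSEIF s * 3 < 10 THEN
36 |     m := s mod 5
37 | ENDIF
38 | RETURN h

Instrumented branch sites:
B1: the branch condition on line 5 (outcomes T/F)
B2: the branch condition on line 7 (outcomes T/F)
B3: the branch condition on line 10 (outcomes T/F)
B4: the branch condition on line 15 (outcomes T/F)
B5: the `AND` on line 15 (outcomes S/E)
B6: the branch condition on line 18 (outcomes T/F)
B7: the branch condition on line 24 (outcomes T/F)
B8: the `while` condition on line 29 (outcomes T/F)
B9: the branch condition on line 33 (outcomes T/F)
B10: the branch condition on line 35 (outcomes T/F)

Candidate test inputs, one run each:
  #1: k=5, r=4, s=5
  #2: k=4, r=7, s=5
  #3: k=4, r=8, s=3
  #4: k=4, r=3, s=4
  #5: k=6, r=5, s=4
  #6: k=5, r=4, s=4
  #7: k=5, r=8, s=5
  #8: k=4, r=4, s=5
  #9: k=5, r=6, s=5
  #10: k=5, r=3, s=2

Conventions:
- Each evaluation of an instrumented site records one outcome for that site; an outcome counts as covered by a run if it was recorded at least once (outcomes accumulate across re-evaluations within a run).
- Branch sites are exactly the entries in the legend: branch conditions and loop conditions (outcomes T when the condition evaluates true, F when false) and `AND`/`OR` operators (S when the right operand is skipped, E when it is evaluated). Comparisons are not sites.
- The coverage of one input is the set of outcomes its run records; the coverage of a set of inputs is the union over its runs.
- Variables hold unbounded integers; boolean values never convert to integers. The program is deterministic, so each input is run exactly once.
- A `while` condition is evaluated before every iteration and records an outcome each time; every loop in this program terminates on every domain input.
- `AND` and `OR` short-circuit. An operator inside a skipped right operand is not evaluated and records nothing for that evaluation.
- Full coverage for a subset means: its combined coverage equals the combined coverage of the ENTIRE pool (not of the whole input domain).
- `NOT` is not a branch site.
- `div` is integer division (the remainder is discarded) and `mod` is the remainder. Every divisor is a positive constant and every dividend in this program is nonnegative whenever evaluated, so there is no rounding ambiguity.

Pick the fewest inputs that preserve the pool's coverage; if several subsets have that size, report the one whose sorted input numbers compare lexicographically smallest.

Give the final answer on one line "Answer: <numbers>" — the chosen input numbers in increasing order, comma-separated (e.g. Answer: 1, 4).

#1 (k=5, r=4, s=5) -> B1->T, B2->T, B5->S, B4->F, B6->T, B7->F, B8->T, B8->T, B8->T, B8->T, B8->T, B8->F, B9->T; covered: B1=T, B2=T, B4=F, B5=S, B6=T, B7=F, B8=T, B8=F, B9=T
#2 (k=4, r=7, s=5) -> B1->T, B2->T, B5->S, B4->F, B6->T, B7->F, B8->T, B8->T, B8->T, B8->T, B8->T, B8->F, B9->F, B10->F; covered: B1=T, B2=T, B4=F, B5=S, B6=T, B7=F, B8=T, B8=F, B9=F, B10=F
#3 (k=4, r=8, s=3) -> B1->T, B2->T, B5->E, B4->F, B6->F, B7->F, B8->T, B8->T, B8->F, B9->F, B10->T; covered: B1=T, B2=T, B4=F, B5=E, B6=F, B7=F, B8=T, B8=F, B9=F, B10=T
#4 (k=4, r=3, s=4) -> B1->T, B2->T, B5->S, B4->F, B6->F, B7->T, B8->T, B8->T, B8->T, B8->T, B8->F, B9->F, B10->F; covered: B1=T, B2=T, B4=F, B5=S, B6=F, B7=T, B8=T, B8=F, B9=F, B10=F
#5 (k=6, r=5, s=4) -> B1->F, B3->F, B5->S, B4->F, B6->F, B7->F, B8->T, B8->F, B9->T; covered: B1=F, B3=F, B4=F, B5=S, B6=F, B7=F, B8=T, B8=F, B9=T
#6 (k=5, r=4, s=4) -> B1->T, B2->T, B5->S, B4->F, B6->F, B7->F, B8->T, B8->F, B9->T; covered: B1=T, B2=T, B4=F, B5=S, B6=F, B7=F, B8=T, B8=F, B9=T
#7 (k=5, r=8, s=5) -> B1->T, B2->T, B5->S, B4->F, B6->T, B7->F, B8->T, B8->T, B8->T, B8->T, B8->T, B8->F, B9->T; covered: B1=T, B2=T, B4=F, B5=S, B6=T, B7=F, B8=T, B8=F, B9=T
#8 (k=4, r=4, s=5) -> B1->T, B2->T, B5->S, B4->F, B6->T, B7->F, B8->T, B8->T, B8->T, B8->T, B8->T, B8->F, B9->F, B10->F; covered: B1=T, B2=T, B4=F, B5=S, B6=T, B7=F, B8=T, B8=F, B9=F, B10=F
#9 (k=5, r=6, s=5) -> B1->T, B2->T, B5->S, B4->F, B6->T, B7->F, B8->T, B8->T, B8->T, B8->T, B8->T, B8->F, B9->T; covered: B1=T, B2=T, B4=F, B5=S, B6=T, B7=F, B8=T, B8=F, B9=T
#10 (k=5, r=3, s=2) -> B1->T, B2->F, B5->E, B4->F, B6->F, B7->T, B8->T, B8->T, B8->T, B8->T, B8->F, B9->T; covered: B1=T, B2=F, B4=F, B5=E, B6=F, B7=T, B8=T, B8=F, B9=T
union over all inputs: B1=T, B1=F, B2=T, B2=F, B3=F, B4=F, B5=S, B5=E, B6=T, B6=F, B7=T, B7=F, B8=T, B8=F, B9=T, B9=F, B10=T, B10=F (18 outcomes)
size 1 is not enough: best union over all size-1 subsets is 10/18
size 2 is not enough: best union over all size-2 subsets is 15/18
size 3 is not enough: best union over all size-3 subsets is 17/18
size 4: inputs {2, 3, 5, 10} cover all 18 outcomes, and no lexicographically smaller subset of this size does

Answer: 2, 3, 5, 10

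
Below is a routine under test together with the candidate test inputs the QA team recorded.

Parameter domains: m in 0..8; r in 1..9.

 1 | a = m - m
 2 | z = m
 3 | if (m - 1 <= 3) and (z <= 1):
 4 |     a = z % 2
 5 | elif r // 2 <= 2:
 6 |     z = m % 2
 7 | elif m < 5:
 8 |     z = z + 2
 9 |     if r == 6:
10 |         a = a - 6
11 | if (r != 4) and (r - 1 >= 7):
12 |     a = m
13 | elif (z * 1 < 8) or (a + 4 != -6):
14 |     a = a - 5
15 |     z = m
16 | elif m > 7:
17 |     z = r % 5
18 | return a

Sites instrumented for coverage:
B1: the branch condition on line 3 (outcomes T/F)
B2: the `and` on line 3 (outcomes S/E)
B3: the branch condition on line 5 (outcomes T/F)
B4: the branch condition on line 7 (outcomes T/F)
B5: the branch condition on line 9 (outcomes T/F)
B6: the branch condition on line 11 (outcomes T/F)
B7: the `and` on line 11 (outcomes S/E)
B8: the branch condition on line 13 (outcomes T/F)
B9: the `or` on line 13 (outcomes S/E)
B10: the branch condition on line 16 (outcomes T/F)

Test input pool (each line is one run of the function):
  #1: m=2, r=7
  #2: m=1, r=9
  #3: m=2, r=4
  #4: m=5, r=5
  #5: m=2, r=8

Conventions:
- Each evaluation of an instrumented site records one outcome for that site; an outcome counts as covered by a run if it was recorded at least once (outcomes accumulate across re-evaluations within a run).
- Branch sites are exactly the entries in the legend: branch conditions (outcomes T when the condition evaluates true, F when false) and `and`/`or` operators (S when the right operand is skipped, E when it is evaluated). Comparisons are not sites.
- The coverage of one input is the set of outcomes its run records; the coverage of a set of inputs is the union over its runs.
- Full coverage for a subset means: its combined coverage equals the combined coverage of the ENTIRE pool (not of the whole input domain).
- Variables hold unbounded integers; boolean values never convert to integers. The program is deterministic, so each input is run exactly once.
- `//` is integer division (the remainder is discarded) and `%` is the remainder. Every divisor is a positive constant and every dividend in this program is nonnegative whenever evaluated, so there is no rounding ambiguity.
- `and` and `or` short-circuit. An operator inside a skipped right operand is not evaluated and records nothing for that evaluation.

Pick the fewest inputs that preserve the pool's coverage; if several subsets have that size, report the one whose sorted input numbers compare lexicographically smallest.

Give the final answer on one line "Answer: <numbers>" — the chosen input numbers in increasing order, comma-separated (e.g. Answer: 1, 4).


run #1 (m=2, r=7) runs B2->E, B1->F, B3->F, B4->T, B5->F, B7->E, B6->F, B9->S, B8->T; records B1=F, B2=E, B3=F, B4=T, B5=F, B6=F, B7=E, B8=T, B9=S
run #2 (m=1, r=9) runs B2->E, B1->T, B7->E, B6->T; records B1=T, B2=E, B6=T, B7=E
run #3 (m=2, r=4) runs B2->E, B1->F, B3->T, B7->S, B6->F, B9->S, B8->T; records B1=F, B2=E, B3=T, B6=F, B7=S, B8=T, B9=S
run #4 (m=5, r=5) runs B2->S, B1->F, B3->T, B7->E, B6->F, B9->S, B8->T; records B1=F, B2=S, B3=T, B6=F, B7=E, B8=T, B9=S
run #5 (m=2, r=8) runs B2->E, B1->F, B3->F, B4->T, B5->F, B7->E, B6->T; records B1=F, B2=E, B3=F, B4=T, B5=F, B6=T, B7=E
together the pool reaches 14 outcomes: B1=T, B1=F, B2=S, B2=E, B3=T, B3=F, B4=T, B5=F, B6=T, B6=F, B7=S, B7=E, B8=T, B9=S
every size-1 subset falls short of the 14 outcomes (best: 9/14)
every size-2 subset falls short of the 14 outcomes (best: 12/14)
every size-3 subset falls short of the 14 outcomes (best: 13/14)
the canonical winner is {1, 2, 3, 4}: size 4, full 14-outcome coverage, earliest index list among size-4 covers
Answer: 1, 2, 3, 4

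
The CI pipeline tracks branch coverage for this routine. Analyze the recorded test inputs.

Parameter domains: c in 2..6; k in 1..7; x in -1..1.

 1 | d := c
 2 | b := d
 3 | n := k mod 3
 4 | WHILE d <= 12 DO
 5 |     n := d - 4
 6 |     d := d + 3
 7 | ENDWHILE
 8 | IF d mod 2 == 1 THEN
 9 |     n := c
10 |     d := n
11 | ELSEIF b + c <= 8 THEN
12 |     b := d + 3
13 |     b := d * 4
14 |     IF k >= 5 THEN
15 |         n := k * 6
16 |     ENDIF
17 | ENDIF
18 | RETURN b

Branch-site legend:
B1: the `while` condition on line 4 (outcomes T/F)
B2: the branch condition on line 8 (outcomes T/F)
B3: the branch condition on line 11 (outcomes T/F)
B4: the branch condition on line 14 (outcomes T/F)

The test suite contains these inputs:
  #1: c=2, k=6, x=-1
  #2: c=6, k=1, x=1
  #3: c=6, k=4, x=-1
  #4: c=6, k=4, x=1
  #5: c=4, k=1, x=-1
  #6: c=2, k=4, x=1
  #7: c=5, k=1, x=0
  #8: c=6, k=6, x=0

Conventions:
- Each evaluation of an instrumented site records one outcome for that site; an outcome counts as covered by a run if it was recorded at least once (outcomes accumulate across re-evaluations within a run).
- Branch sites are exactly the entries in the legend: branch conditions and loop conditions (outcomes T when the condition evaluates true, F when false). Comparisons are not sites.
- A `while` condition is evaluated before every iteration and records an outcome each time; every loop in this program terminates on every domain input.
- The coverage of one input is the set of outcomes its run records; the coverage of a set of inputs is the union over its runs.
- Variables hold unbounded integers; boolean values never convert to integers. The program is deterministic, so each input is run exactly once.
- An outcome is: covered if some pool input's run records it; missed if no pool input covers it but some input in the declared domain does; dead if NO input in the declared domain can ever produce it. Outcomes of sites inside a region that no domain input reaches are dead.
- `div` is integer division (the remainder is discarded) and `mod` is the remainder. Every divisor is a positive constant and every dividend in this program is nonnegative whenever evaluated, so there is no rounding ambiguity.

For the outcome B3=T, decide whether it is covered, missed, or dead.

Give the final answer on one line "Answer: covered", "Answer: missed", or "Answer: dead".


B3=T is recorded by pool input(s) 1, 6 -> covered
Answer: covered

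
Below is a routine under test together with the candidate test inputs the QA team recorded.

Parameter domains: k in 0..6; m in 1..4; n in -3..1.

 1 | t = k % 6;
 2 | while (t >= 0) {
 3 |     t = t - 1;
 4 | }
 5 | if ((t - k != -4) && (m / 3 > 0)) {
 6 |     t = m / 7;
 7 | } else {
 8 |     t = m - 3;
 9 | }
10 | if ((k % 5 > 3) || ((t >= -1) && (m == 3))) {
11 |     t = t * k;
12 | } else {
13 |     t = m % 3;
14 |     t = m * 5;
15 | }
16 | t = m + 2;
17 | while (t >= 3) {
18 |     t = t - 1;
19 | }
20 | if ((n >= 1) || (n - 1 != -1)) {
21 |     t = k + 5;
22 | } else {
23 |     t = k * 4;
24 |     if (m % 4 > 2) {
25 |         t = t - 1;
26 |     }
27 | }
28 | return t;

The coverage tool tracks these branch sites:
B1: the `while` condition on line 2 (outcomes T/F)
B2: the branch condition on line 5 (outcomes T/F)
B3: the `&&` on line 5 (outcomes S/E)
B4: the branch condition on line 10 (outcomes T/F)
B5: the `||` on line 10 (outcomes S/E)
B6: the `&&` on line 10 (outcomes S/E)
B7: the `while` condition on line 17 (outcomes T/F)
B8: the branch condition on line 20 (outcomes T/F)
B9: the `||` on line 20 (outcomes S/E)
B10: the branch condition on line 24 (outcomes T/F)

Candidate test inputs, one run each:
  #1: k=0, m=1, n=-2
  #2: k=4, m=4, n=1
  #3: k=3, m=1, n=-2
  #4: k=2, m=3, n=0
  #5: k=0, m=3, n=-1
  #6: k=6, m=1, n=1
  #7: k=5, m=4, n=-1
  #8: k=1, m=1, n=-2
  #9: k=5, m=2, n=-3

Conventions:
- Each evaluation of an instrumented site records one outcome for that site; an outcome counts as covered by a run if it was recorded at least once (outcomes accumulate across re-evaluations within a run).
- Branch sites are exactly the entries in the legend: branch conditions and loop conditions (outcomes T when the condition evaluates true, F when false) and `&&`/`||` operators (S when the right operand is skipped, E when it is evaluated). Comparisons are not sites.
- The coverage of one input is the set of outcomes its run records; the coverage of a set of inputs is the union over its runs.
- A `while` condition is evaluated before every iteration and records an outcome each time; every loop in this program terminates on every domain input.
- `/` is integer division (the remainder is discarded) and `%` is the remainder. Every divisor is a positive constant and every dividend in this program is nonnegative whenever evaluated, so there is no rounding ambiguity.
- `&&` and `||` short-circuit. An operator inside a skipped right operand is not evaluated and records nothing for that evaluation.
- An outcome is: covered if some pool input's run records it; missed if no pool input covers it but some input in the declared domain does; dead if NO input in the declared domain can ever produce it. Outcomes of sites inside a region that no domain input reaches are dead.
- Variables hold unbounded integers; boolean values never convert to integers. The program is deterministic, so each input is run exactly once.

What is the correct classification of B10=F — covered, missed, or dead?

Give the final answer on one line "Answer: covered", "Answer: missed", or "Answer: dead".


no pool input records B10=F
but domain input (k=0, m=1, n=0) does record it -> reachable, so missed
Answer: missed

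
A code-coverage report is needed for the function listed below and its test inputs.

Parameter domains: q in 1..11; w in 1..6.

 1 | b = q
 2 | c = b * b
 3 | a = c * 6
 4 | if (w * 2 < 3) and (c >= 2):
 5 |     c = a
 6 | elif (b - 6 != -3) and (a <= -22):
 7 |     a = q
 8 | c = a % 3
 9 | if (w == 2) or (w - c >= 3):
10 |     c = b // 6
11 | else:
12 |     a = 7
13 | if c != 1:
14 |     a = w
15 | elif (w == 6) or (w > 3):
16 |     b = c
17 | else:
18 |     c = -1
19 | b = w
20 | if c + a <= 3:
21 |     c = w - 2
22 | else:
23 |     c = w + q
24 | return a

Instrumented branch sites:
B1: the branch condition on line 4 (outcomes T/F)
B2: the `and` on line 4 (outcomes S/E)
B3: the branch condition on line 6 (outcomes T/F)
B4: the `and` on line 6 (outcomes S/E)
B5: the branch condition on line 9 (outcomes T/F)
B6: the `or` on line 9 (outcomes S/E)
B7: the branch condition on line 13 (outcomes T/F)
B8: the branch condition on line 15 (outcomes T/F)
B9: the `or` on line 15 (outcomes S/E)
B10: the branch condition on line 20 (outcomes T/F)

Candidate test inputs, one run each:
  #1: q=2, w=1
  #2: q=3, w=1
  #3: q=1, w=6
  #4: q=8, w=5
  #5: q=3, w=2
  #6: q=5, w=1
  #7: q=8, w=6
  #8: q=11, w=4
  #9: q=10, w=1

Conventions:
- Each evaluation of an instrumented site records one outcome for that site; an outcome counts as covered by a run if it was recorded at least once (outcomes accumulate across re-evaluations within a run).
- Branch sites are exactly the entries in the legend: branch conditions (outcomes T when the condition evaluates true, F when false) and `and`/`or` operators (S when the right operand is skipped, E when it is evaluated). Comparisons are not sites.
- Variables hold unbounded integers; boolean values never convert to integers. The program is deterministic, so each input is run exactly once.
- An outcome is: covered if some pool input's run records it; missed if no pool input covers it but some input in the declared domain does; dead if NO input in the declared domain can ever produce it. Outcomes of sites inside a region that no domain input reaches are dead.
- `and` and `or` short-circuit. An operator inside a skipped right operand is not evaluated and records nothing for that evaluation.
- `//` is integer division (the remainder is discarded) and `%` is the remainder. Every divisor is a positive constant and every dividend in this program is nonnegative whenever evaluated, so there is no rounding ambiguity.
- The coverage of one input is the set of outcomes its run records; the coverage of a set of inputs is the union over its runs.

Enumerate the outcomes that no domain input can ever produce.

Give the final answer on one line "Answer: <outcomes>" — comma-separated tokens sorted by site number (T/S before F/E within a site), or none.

checking every outcome against all 66 domain inputs:
  B3=T: zero occurrences over every domain input -> dead
  reachable outcomes have witnesses, e.g. B1=T (e.g. q=2, w=1), B1=F (e.g. q=1, w=1), B2=S (e.g. q=1, w=2), B2=E (e.g. q=1, w=1)

Answer: B3=T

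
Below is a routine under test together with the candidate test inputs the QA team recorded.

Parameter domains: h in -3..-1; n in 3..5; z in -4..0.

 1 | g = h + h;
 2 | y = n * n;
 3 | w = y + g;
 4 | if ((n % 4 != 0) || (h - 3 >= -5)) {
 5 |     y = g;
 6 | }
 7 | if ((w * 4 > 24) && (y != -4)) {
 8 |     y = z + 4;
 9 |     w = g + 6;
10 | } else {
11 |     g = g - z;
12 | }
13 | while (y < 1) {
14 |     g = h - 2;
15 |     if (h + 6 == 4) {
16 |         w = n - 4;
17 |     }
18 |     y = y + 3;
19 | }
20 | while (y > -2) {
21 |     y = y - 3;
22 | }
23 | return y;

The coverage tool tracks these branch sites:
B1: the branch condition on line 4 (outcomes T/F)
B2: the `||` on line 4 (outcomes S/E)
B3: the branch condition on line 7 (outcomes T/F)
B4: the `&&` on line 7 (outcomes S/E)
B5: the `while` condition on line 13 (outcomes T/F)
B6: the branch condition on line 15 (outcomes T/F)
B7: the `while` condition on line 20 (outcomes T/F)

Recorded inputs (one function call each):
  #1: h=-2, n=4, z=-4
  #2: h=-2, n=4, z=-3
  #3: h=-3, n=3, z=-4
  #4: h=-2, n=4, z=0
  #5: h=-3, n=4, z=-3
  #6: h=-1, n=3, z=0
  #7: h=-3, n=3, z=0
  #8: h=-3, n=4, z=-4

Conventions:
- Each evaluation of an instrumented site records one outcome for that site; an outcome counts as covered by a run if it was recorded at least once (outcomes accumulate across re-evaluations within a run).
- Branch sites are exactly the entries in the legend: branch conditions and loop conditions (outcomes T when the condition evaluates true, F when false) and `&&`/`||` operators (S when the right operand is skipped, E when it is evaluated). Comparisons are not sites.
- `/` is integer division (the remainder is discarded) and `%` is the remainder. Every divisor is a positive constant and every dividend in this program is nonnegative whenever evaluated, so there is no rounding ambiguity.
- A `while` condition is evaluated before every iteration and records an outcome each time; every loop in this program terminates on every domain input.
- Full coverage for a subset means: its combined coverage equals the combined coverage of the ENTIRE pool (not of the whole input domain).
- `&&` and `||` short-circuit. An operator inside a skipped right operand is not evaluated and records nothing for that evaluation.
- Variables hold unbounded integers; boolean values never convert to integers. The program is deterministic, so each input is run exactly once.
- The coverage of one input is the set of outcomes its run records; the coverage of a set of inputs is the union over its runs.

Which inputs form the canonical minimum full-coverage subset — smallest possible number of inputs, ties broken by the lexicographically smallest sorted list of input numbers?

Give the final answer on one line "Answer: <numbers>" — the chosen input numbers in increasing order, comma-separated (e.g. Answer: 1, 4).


input #1, h=-2, n=4, z=-4: events B2->E, B1->T, B4->E, B3->F, B5->T, B6->T, B5->T, B6->T, B5->F, B7->T, B7->T, B7->F; outcomes B1=T, B2=E, B3=F, B4=E, B5=T, B5=F, B6=T, B7=T, B7=F
input #2, h=-2, n=4, z=-3: events B2->E, B1->T, B4->E, B3->F, B5->T, B6->T, B5->T, B6->T, B5->F, B7->T, B7->T, B7->F; outcomes B1=T, B2=E, B3=F, B4=E, B5=T, B5=F, B6=T, B7=T, B7=F
input #3, h=-3, n=3, z=-4: events B2->S, B1->T, B4->S, B3->F, B5->T, B6->F, B5->T, B6->F, B5->T, B6->F, B5->F, B7->T, B7->T, B7->F; outcomes B1=T, B2=S, B3=F, B4=S, B5=T, B5=F, B6=F, B7=T, B7=F
input #4, h=-2, n=4, z=0: events B2->E, B1->T, B4->E, B3->F, B5->T, B6->T, B5->T, B6->T, B5->F, B7->T, B7->T, B7->F; outcomes B1=T, B2=E, B3=F, B4=E, B5=T, B5=F, B6=T, B7=T, B7=F
input #5, h=-3, n=4, z=-3: events B2->E, B1->F, B4->E, B3->T, B5->F, B7->T, B7->F; outcomes B1=F, B2=E, B3=T, B4=E, B5=F, B7=T, B7=F
input #6, h=-1, n=3, z=0: events B2->S, B1->T, B4->E, B3->T, B5->F, B7->T, B7->T, B7->F; outcomes B1=T, B2=S, B3=T, B4=E, B5=F, B7=T, B7=F
input #7, h=-3, n=3, z=0: events B2->S, B1->T, B4->S, B3->F, B5->T, B6->F, B5->T, B6->F, B5->T, B6->F, B5->F, B7->T, B7->T, B7->F; outcomes B1=T, B2=S, B3=F, B4=S, B5=T, B5=F, B6=F, B7=T, B7=F
input #8, h=-3, n=4, z=-4: events B2->E, B1->F, B4->E, B3->T, B5->T, B6->F, B5->F, B7->T, B7->T, B7->F; outcomes B1=F, B2=E, B3=T, B4=E, B5=T, B5=F, B6=F, B7=T, B7=F
pool-wide coverage (14 outcomes): B1=T, B1=F, B2=S, B2=E, B3=T, B3=F, B4=S, B4=E, B5=T, B5=F, B6=T, B6=F, B7=T, B7=F
checked all size-1 subsets: none covers 14 outcomes (max 9/14)
checked all size-2 subsets: none covers 14 outcomes (max 13/14)
at size 3, {1, 3, 5} reaches all 14 outcomes; every lexicographically earlier size-3 subset fails
Answer: 1, 3, 5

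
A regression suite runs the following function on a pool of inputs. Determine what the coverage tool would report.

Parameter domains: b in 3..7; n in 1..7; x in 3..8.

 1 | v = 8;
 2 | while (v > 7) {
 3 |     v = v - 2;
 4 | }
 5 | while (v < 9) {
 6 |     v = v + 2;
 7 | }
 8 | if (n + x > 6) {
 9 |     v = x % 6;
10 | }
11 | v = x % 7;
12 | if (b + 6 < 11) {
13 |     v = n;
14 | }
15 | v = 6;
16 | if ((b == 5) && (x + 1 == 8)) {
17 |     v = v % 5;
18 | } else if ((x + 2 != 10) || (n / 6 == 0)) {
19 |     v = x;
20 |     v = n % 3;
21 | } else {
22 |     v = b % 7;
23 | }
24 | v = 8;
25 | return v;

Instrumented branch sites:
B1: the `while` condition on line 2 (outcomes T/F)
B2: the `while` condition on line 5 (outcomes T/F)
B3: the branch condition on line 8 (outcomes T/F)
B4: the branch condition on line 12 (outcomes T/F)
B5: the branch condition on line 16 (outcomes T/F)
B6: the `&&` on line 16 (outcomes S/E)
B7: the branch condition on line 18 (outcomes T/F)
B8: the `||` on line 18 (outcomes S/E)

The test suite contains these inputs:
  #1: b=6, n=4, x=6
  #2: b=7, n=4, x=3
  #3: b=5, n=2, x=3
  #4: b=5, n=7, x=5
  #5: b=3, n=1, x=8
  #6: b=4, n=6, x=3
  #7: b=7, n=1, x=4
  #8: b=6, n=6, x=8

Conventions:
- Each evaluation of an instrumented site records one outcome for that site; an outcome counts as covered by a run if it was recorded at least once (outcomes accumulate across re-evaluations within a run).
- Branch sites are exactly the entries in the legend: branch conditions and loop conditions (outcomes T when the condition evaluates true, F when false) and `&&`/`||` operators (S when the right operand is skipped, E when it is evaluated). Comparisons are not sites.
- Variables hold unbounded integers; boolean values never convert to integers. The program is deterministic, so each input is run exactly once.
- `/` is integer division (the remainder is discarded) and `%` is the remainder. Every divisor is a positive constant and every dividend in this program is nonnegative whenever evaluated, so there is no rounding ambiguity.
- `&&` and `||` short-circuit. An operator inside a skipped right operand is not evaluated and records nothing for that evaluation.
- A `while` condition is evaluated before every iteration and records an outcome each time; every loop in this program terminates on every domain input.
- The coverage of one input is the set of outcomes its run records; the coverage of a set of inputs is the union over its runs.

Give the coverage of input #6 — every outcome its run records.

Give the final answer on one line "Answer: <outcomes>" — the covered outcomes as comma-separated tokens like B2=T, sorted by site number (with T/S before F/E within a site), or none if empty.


Simulating input #6 (b=4, n=6, x=3) step by step:
  B1->T, B1->F, B2->T, B2->T, B2->F, B3->T, B4->T, B6->S, B5->F, B8->S
  B7->T
distinct outcomes covered: B1=T, B1=F, B2=T, B2=F, B3=T, B4=T, B5=F, B6=S, B7=T, B8=S
Answer: B1=T, B1=F, B2=T, B2=F, B3=T, B4=T, B5=F, B6=S, B7=T, B8=S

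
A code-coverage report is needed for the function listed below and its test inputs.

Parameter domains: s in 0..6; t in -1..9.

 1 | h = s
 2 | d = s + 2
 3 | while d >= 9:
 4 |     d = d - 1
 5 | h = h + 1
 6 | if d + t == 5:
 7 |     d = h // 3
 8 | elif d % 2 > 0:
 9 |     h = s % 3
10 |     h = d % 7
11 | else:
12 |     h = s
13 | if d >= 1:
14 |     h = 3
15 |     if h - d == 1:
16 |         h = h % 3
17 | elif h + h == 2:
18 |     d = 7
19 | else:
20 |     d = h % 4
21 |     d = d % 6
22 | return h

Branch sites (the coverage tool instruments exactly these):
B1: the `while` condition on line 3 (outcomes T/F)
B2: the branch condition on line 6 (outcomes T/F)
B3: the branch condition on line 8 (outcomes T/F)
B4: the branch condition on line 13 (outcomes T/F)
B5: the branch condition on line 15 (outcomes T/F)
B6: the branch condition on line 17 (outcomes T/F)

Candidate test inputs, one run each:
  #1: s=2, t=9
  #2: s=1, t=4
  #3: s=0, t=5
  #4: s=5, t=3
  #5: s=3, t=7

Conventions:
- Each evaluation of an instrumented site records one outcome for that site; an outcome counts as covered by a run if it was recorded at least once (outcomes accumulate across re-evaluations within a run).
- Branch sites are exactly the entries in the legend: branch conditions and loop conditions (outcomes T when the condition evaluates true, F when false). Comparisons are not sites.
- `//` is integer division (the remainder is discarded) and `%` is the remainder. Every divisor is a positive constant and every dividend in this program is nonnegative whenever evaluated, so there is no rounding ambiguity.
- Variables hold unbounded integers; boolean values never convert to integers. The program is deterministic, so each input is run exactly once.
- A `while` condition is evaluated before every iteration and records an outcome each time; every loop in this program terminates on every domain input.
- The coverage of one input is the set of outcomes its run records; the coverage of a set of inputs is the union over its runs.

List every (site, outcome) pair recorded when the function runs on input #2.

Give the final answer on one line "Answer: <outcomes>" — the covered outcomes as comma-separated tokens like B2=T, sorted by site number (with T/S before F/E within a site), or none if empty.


Simulating input #2 (s=1, t=4) step by step:
  B1->F, B2->F, B3->T, B4->T, B5->F
distinct outcomes covered: B1=F, B2=F, B3=T, B4=T, B5=F
Answer: B1=F, B2=F, B3=T, B4=T, B5=F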